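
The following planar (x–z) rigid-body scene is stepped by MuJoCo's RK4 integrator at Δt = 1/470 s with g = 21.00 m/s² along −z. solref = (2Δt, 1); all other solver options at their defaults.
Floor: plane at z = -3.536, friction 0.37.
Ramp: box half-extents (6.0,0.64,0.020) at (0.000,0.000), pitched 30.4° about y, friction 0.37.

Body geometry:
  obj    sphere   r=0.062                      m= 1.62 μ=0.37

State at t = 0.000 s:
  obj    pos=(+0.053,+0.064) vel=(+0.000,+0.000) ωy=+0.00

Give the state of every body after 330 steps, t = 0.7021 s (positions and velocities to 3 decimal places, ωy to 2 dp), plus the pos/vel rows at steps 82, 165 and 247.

State at t = 0.7021 s:
  obj    pos=(+1.667,-0.883) vel=(+4.597,-2.697) ωy=+85.95

Key-timestep trajectory:
   step    t(s)  obj.x    obj.z    obj.vx   obj.vz 
     82  0.1745   +0.153  +0.005  +1.142  -0.670
    165  0.3511   +0.456  -0.173  +2.299  -1.349
    247  0.5255   +0.957  -0.466  +3.441  -2.019


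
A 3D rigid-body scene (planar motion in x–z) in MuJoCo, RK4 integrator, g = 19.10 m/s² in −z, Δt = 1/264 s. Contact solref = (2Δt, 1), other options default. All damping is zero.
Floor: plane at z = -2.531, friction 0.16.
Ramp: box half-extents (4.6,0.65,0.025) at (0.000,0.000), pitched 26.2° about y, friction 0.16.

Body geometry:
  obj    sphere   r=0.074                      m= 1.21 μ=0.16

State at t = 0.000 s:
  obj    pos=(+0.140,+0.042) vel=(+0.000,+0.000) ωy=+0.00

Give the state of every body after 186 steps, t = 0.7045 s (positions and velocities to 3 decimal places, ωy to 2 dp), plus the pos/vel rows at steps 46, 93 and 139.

State at t = 0.7045 s:
  obj    pos=(+1.482,-0.619) vel=(+3.808,-1.874) ωy=+57.33

Key-timestep trajectory:
   step    t(s)  obj.x    obj.z    obj.vx   obj.vz 
     46  0.1742   +0.222  +0.001  +0.942  -0.464
     93  0.3523   +0.475  -0.124  +1.904  -0.937
    139  0.5265   +0.889  -0.327  +2.846  -1.400


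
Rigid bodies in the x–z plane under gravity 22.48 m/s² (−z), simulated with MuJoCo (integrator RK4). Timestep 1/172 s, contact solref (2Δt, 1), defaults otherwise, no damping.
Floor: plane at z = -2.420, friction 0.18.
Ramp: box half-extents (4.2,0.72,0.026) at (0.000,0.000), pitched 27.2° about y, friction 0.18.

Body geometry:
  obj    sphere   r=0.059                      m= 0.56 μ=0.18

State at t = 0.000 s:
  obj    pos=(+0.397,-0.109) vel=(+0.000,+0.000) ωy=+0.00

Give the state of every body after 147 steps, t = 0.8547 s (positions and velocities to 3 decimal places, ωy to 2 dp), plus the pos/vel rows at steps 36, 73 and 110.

State at t = 0.8547 s:
  obj    pos=(+2.782,-1.334) vel=(+5.580,-2.868) ωy=+106.28

Key-timestep trajectory:
   step    t(s)  obj.x    obj.z    obj.vx   obj.vz 
     36  0.2093   +0.540  -0.182  +1.367  -0.703
     73  0.4244   +0.985  -0.411  +2.771  -1.424
    110  0.6395   +1.733  -0.795  +4.176  -2.146


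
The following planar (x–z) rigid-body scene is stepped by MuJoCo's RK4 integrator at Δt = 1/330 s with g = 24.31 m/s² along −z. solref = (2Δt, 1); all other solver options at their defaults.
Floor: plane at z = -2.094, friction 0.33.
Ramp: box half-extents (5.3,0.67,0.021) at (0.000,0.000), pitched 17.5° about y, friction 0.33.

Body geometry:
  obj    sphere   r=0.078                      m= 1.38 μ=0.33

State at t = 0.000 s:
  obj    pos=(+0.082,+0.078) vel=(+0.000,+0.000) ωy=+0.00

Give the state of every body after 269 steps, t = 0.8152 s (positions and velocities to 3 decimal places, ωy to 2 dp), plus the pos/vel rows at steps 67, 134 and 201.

State at t = 0.8152 s:
  obj    pos=(+1.737,-0.444) vel=(+4.059,-1.280) ωy=+54.56

Key-timestep trajectory:
   step    t(s)  obj.x    obj.z    obj.vx   obj.vz 
     67  0.2030   +0.185  +0.046  +1.011  -0.319
    134  0.4061   +0.493  -0.052  +2.022  -0.638
    201  0.6091   +1.006  -0.213  +3.033  -0.956


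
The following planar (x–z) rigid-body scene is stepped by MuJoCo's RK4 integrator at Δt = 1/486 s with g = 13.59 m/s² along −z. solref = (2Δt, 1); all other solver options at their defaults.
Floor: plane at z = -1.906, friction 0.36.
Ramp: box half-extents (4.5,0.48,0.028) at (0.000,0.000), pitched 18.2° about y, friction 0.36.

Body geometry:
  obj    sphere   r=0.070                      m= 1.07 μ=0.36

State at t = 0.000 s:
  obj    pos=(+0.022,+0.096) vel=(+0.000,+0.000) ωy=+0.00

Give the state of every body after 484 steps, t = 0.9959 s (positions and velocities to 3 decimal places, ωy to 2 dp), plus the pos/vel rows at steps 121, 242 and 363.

State at t = 0.9959 s:
  obj    pos=(+1.450,-0.374) vel=(+2.868,-0.943) ωy=+43.13

Key-timestep trajectory:
   step    t(s)  obj.x    obj.z    obj.vx   obj.vz 
    121  0.2490   +0.111  +0.067  +0.717  -0.236
    242  0.4979   +0.379  -0.021  +1.434  -0.472
    363  0.7469   +0.825  -0.168  +2.151  -0.707


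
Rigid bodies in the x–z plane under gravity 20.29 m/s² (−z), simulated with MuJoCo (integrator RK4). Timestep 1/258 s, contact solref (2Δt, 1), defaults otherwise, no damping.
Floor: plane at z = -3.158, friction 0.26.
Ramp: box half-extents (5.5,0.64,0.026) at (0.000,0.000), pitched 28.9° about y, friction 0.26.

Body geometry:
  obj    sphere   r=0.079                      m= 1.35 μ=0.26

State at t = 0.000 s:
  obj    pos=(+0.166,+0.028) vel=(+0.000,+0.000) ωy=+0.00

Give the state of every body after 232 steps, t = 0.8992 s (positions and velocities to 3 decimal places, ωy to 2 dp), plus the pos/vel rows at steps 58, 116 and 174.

State at t = 0.8992 s:
  obj    pos=(+2.646,-1.340) vel=(+5.514,-3.044) ωy=+79.71

Key-timestep trajectory:
   step    t(s)  obj.x    obj.z    obj.vx   obj.vz 
     58  0.2248   +0.321  -0.057  +1.379  -0.761
    116  0.4496   +0.786  -0.314  +2.757  -1.522
    174  0.6744   +1.561  -0.742  +4.136  -2.283


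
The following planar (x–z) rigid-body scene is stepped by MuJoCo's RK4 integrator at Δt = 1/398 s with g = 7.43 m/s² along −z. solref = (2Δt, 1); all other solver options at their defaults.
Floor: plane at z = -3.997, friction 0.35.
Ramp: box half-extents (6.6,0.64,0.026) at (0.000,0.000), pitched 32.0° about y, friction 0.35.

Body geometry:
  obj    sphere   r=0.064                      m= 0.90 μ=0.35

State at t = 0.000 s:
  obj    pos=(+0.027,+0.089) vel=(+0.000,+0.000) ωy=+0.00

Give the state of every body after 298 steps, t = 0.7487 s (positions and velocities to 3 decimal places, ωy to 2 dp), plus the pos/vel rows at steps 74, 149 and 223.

State at t = 0.7487 s:
  obj    pos=(+0.696,-0.329) vel=(+1.786,-1.116) ωy=+32.90

Key-timestep trajectory:
   step    t(s)  obj.x    obj.z    obj.vx   obj.vz 
     74  0.1859   +0.068  +0.063  +0.444  -0.277
    149  0.3744   +0.194  -0.015  +0.893  -0.558
    223  0.5603   +0.402  -0.145  +1.336  -0.835


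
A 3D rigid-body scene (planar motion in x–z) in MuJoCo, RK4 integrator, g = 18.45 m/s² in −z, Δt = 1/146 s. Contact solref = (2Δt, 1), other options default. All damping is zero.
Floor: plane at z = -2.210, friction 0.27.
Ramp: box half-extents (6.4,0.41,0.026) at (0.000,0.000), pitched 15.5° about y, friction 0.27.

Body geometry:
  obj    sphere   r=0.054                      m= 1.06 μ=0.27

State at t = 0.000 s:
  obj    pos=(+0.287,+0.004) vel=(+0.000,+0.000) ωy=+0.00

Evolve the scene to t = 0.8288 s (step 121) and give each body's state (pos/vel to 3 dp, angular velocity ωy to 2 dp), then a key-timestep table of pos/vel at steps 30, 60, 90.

State at t = 0.8288 s:
  obj    pos=(+1.452,-0.320) vel=(+2.812,-0.780) ωy=+54.03

Key-timestep trajectory:
   step    t(s)  obj.x    obj.z    obj.vx   obj.vz 
     30  0.2055   +0.359  -0.016  +0.697  -0.193
     60  0.4110   +0.574  -0.076  +1.395  -0.387
     90  0.6164   +0.932  -0.175  +2.092  -0.580


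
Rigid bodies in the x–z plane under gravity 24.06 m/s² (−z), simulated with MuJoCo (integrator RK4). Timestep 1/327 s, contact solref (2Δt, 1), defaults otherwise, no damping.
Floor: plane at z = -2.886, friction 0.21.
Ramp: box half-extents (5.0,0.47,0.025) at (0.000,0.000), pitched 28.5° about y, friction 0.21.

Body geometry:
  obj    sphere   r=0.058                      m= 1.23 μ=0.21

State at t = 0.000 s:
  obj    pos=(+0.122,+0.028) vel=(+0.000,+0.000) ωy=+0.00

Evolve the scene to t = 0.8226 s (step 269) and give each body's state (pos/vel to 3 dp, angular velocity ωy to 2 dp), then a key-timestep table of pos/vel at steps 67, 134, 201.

State at t = 0.8226 s:
  obj    pos=(+2.561,-1.296) vel=(+5.929,-3.219) ωy=+116.28

Key-timestep trajectory:
   step    t(s)  obj.x    obj.z    obj.vx   obj.vz 
     67  0.2049   +0.273  -0.054  +1.477  -0.802
    134  0.4098   +0.727  -0.300  +2.954  -1.604
    201  0.6147   +1.484  -0.711  +4.430  -2.405


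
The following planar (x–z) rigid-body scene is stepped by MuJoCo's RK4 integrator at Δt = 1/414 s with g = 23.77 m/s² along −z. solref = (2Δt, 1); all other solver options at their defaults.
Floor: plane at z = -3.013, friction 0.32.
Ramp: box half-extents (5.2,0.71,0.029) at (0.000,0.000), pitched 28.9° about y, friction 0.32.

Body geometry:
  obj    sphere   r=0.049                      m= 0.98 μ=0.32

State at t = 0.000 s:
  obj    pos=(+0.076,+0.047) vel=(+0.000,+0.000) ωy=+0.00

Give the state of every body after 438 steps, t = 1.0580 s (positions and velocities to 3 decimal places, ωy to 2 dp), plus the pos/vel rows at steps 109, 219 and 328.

State at t = 1.0580 s:
  obj    pos=(+4.097,-2.172) vel=(+7.600,-4.195) ωy=+177.15

Key-timestep trajectory:
   step    t(s)  obj.x    obj.z    obj.vx   obj.vz 
    109  0.2633   +0.325  -0.090  +1.891  -1.044
    219  0.5290   +1.081  -0.508  +3.800  -2.098
    328  0.7923   +2.331  -1.198  +5.691  -3.142


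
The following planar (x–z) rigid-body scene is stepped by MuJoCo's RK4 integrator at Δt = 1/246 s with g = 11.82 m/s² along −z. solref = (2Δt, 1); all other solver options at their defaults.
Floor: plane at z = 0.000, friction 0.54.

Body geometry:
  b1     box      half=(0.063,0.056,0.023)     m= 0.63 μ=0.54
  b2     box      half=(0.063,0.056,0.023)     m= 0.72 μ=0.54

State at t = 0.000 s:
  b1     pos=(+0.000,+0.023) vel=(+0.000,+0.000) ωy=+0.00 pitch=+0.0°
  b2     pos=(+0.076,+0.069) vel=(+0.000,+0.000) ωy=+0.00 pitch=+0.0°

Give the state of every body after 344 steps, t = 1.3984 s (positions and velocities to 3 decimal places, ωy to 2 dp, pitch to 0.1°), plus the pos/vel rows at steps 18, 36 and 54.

State at t = 1.3984 s:
  b1     pos=(+0.000,+0.023) vel=(+0.000,+0.000) ωy=+0.00 pitch=+0.0°
  b2     pos=(+0.087,+0.056) vel=(+0.000,+0.000) ωy=-0.01 pitch=+37.0°

Key-timestep trajectory:
   step    t(s)  b1.x    b1.z    b1.vx   b1.vz   b2.x    b2.z    b2.vx   b2.vz 
     18  0.0732   +0.000  +0.023  +0.000  +0.000   +0.080  +0.066  +0.116  -0.095
     36  0.1463   +0.000  +0.023  +0.000  +0.000   +0.089  +0.057  +0.022  +0.099
     54  0.2195   +0.000  +0.023  +0.000  +0.002   +0.087  +0.057  +0.016  +0.005


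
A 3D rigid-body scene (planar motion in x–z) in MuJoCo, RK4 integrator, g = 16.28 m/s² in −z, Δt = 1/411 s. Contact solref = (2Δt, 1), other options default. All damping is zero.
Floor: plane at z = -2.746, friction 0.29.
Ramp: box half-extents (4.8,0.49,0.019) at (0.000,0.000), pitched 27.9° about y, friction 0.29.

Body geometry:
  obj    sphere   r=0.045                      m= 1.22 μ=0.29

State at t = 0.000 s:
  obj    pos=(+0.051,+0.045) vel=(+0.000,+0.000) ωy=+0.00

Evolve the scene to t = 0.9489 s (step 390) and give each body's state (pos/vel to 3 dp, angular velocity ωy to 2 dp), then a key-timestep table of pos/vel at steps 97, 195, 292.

State at t = 0.9489 s:
  obj    pos=(+2.216,-1.101) vel=(+4.563,-2.416) ωy=+114.73

Key-timestep trajectory:
   step    t(s)  obj.x    obj.z    obj.vx   obj.vz 
     97  0.2360   +0.185  -0.026  +1.135  -0.601
    195  0.4745   +0.592  -0.241  +2.282  -1.208
    292  0.7105   +1.265  -0.597  +3.417  -1.809


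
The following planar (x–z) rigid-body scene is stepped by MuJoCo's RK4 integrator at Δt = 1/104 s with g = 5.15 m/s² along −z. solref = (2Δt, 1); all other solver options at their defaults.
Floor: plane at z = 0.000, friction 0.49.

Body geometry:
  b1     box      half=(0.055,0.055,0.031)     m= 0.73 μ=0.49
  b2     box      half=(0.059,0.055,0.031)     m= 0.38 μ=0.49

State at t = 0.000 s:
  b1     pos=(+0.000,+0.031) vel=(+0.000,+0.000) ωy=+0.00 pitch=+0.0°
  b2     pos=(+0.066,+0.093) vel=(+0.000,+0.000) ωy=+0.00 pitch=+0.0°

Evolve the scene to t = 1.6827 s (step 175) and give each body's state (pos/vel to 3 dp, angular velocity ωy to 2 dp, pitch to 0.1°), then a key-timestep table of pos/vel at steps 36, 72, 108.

State at t = 1.6827 s:
  b1     pos=(+0.000,+0.031) vel=(+0.000,+0.000) ωy=+0.00 pitch=+0.0°
  b2     pos=(+0.126,+0.059) vel=(+0.000,+0.000) ωy=+0.00 pitch=+90.0°

Key-timestep trajectory:
   step    t(s)  b1.x    b1.z    b1.vx   b1.vz   b2.x    b2.z    b2.vx   b2.vz 
     36  0.3462   +0.000  +0.031  +0.000  +0.000   +0.108  +0.065  +0.232  -0.033
     72  0.6923   +0.000  +0.031  +0.000  +0.000   +0.145  +0.066  -0.028  -0.005
    108  1.0385   +0.000  +0.031  +0.000  +0.000   +0.121  +0.061  +0.078  -0.033


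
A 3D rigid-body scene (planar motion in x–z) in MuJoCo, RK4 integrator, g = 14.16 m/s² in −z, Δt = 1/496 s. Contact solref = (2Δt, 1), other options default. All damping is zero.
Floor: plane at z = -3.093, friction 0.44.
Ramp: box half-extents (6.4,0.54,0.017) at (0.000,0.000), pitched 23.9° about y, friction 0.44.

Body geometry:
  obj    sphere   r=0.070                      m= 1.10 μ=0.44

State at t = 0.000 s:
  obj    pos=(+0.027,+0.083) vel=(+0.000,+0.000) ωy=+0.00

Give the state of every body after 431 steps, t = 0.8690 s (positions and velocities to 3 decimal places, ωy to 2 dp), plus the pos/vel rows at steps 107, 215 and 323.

State at t = 0.8690 s:
  obj    pos=(+1.442,-0.544) vel=(+3.255,-1.443) ωy=+50.86

Key-timestep trajectory:
   step    t(s)  obj.x    obj.z    obj.vx   obj.vz 
    107  0.2157   +0.114  +0.045  +0.808  -0.358
    215  0.4335   +0.379  -0.073  +1.624  -0.720
    323  0.6512   +0.821  -0.269  +2.440  -1.081


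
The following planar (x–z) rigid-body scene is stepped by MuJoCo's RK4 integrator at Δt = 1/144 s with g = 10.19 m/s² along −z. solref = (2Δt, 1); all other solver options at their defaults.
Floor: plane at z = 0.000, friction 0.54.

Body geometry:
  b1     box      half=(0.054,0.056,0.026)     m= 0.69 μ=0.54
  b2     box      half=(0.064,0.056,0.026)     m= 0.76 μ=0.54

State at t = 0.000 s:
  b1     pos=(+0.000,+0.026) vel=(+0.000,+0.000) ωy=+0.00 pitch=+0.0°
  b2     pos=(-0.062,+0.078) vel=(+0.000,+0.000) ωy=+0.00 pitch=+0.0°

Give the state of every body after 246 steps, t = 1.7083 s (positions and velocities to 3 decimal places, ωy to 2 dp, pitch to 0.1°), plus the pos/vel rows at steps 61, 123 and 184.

State at t = 1.7083 s:
  b1     pos=(+0.001,+0.026) vel=(+0.001,+0.000) ωy=+0.00 pitch=+0.0°
  b2     pos=(-0.078,+0.064) vel=(+0.000,+0.000) ωy=+0.01 pitch=-45.7°

Key-timestep trajectory:
   step    t(s)  b1.x    b1.z    b1.vx   b1.vz   b2.x    b2.z    b2.vx   b2.vz 
     61  0.4236   +0.000  +0.026  +0.005  +0.003   -0.076  +0.064  -0.020  +0.031
    123  0.8542   +0.001  +0.026  +0.001  +0.000   -0.078  +0.064  +0.000  +0.000
    184  1.2778   +0.001  +0.026  +0.001  +0.000   -0.078  +0.064  +0.000  +0.000


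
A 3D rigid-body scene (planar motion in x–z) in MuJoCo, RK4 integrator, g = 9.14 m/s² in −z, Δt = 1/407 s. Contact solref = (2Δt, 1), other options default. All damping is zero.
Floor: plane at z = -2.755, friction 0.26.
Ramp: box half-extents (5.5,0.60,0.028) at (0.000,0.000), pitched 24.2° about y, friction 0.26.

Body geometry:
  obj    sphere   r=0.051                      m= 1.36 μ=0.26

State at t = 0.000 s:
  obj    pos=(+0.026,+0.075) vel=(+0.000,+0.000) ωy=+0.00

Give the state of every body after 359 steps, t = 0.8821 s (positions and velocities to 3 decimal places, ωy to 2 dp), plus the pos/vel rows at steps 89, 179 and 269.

State at t = 0.8821 s:
  obj    pos=(+0.976,-0.352) vel=(+2.153,-0.968) ωy=+46.28

Key-timestep trajectory:
   step    t(s)  obj.x    obj.z    obj.vx   obj.vz 
     89  0.2187   +0.084  +0.049  +0.534  -0.240
    179  0.4398   +0.262  -0.031  +1.074  -0.483
    269  0.6609   +0.559  -0.165  +1.613  -0.725


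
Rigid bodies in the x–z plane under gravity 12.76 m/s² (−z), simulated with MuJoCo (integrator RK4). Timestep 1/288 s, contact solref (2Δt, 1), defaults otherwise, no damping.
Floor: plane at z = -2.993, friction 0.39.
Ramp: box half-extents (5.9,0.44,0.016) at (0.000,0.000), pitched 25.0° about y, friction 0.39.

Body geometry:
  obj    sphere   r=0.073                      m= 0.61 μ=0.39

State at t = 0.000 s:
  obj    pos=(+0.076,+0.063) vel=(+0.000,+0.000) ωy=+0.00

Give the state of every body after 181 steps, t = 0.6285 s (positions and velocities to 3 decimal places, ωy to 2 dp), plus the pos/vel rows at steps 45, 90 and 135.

State at t = 0.6285 s:
  obj    pos=(+0.765,-0.259) vel=(+2.194,-1.023) ωy=+33.16

Key-timestep trajectory:
   step    t(s)  obj.x    obj.z    obj.vx   obj.vz 
     45  0.1562   +0.119  +0.043  +0.546  -0.254
     90  0.3125   +0.246  -0.017  +1.091  -0.509
    135  0.4688   +0.460  -0.116  +1.636  -0.763


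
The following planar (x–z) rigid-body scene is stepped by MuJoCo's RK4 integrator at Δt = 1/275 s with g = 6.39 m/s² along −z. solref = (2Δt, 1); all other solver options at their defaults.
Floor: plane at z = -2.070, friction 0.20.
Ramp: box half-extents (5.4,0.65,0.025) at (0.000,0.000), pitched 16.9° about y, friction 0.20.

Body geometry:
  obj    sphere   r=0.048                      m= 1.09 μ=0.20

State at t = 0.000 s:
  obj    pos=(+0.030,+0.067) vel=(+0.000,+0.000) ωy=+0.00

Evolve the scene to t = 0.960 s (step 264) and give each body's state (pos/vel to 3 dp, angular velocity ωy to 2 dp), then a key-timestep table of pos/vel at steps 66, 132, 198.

State at t = 0.960 s:
  obj    pos=(+0.615,-0.111) vel=(+1.219,-0.370) ωy=+26.53

Key-timestep trajectory:
   step    t(s)  obj.x    obj.z    obj.vx   obj.vz 
     66  0.2400   +0.067  +0.056  +0.305  -0.093
    132  0.4800   +0.176  +0.023  +0.609  -0.185
    198  0.7200   +0.359  -0.033  +0.914  -0.278


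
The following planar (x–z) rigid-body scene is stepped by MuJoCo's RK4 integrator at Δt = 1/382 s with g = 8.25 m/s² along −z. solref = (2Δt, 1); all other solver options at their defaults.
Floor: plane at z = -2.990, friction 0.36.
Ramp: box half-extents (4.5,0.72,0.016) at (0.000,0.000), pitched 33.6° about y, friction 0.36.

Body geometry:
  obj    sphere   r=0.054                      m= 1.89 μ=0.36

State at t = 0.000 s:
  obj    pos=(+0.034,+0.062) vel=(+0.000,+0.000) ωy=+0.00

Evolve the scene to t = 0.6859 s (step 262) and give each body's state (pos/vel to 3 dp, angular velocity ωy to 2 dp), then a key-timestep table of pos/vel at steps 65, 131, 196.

State at t = 0.6859 s:
  obj    pos=(+0.673,-0.363) vel=(+1.863,-1.238) ωy=+41.41

Key-timestep trajectory:
   step    t(s)  obj.x    obj.z    obj.vx   obj.vz 
     65  0.1702   +0.073  +0.035  +0.462  -0.307
    131  0.3429   +0.194  -0.045  +0.932  -0.619
    196  0.5131   +0.391  -0.176  +1.394  -0.926


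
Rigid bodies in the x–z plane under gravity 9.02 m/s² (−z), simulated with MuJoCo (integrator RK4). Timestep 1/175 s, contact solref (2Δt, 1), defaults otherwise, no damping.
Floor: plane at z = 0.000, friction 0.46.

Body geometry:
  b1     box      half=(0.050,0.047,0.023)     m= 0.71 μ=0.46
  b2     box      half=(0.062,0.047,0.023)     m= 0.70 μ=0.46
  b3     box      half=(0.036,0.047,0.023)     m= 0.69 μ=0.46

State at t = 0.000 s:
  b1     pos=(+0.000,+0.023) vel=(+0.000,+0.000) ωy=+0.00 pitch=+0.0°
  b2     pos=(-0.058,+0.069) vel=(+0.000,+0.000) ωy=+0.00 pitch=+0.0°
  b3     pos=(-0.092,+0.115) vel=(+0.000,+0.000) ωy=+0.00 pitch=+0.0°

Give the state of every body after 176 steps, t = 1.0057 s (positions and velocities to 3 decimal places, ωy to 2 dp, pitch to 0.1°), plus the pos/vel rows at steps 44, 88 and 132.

State at t = 1.0057 s:
  b1     pos=(+0.001,+0.023) vel=(+0.000,+0.000) ωy=+0.00 pitch=+0.0°
  b2     pos=(-0.071,+0.058) vel=(+0.000,+0.000) ωy=+0.01 pitch=-40.4°
  b3     pos=(-0.191,+0.036) vel=(+0.000,+0.000) ωy=+0.00 pitch=-90.0°

Key-timestep trajectory:
   step    t(s)  b1.x    b1.z    b1.vx   b1.vz   b2.x    b2.z    b2.vx   b2.vz   b3.x    b3.z    b3.vx   b3.vz 
     44  0.2514   +0.000  +0.023  +0.000  +0.000   -0.081  +0.063  -0.018  +0.006   -0.173  +0.042  -0.348  +0.035
     88  0.5029   +0.000  +0.023  +0.000  +0.000   -0.071  +0.058  -0.001  +0.000   -0.198  +0.039  +0.157  -0.061
    132  0.7543   +0.001  +0.023  +0.000  +0.000   -0.071  +0.058  +0.000  +0.000   -0.191  +0.036  +0.000  +0.002


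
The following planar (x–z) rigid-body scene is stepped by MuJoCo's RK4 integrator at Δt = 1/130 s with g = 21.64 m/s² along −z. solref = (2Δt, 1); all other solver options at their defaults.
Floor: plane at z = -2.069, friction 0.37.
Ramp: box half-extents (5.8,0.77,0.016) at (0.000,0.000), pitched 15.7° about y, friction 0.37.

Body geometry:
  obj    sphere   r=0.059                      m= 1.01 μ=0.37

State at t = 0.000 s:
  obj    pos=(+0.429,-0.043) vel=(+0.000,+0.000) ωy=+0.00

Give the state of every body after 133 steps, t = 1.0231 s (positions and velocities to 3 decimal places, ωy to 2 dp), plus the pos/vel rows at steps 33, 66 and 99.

State at t = 1.0231 s:
  obj    pos=(+2.536,-0.635) vel=(+4.119,-1.158) ωy=+72.52

Key-timestep trajectory:
   step    t(s)  obj.x    obj.z    obj.vx   obj.vz 
     33  0.2538   +0.559  -0.079  +1.022  -0.287
     66  0.5077   +0.948  -0.189  +2.044  -0.575
     99  0.7615   +1.597  -0.371  +3.066  -0.862


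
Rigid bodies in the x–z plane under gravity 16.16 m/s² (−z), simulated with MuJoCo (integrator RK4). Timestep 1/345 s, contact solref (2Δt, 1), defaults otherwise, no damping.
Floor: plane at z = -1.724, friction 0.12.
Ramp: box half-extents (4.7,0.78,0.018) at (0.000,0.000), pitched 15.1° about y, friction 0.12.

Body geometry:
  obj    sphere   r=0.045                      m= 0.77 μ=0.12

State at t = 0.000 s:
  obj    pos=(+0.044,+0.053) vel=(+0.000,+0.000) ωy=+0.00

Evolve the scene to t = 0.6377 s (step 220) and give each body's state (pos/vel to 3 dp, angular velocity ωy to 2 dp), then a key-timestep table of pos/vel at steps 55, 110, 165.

State at t = 0.6377 s:
  obj    pos=(+0.634,-0.106) vel=(+1.851,-0.500) ωy=+42.60

Key-timestep trajectory:
   step    t(s)  obj.x    obj.z    obj.vx   obj.vz 
     55  0.1594   +0.081  +0.043  +0.463  -0.125
    110  0.3188   +0.192  +0.014  +0.926  -0.250
    165  0.4783   +0.376  -0.036  +1.389  -0.375


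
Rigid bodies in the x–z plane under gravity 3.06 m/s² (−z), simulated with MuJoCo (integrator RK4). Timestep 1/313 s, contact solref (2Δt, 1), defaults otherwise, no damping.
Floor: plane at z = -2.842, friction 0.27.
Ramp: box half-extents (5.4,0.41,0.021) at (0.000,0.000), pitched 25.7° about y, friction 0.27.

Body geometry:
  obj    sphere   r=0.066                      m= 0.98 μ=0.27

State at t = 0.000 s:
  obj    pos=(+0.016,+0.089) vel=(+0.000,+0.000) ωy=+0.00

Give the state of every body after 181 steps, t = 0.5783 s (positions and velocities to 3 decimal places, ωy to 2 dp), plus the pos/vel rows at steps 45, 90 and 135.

State at t = 0.5783 s:
  obj    pos=(+0.159,+0.020) vel=(+0.494,-0.238) ωy=+8.30

Key-timestep trajectory:
   step    t(s)  obj.x    obj.z    obj.vx   obj.vz 
     45  0.1438   +0.025  +0.085  +0.123  -0.059
     90  0.2875   +0.051  +0.072  +0.246  -0.118
    135  0.4313   +0.095  +0.051  +0.368  -0.177


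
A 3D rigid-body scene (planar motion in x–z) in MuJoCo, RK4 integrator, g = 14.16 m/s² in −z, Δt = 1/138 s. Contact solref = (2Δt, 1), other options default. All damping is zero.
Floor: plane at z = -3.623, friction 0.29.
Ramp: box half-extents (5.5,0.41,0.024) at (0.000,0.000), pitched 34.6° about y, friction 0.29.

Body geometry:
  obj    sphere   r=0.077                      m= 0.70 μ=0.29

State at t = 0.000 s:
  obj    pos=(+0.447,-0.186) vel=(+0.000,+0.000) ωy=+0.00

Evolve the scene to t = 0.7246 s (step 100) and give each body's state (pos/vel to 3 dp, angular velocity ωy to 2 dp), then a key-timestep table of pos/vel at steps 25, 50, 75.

State at t = 0.7246 s:
  obj    pos=(+1.689,-1.042) vel=(+3.426,-2.364) ωy=+54.02

Key-timestep trajectory:
   step    t(s)  obj.x    obj.z    obj.vx   obj.vz 
     25  0.1812   +0.525  -0.239  +0.857  -0.591
     50  0.3623   +0.758  -0.400  +1.713  -1.182
     75  0.5435   +1.146  -0.668  +2.570  -1.773


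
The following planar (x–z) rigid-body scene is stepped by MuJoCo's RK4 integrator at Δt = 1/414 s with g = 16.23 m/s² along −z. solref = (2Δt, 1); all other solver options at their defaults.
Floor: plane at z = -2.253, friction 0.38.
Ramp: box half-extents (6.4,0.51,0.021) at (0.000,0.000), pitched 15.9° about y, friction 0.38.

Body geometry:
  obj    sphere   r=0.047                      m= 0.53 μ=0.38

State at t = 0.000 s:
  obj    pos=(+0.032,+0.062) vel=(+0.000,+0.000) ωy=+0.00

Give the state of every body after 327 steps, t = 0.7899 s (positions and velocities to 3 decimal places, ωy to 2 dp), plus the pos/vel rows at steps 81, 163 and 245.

State at t = 0.7899 s:
  obj    pos=(+0.985,-0.210) vel=(+2.413,-0.687) ωy=+53.37

Key-timestep trajectory:
   step    t(s)  obj.x    obj.z    obj.vx   obj.vz 
     81  0.1957   +0.090  +0.045  +0.598  -0.170
    163  0.3937   +0.269  -0.006  +1.203  -0.343
    245  0.5918   +0.567  -0.091  +1.808  -0.515


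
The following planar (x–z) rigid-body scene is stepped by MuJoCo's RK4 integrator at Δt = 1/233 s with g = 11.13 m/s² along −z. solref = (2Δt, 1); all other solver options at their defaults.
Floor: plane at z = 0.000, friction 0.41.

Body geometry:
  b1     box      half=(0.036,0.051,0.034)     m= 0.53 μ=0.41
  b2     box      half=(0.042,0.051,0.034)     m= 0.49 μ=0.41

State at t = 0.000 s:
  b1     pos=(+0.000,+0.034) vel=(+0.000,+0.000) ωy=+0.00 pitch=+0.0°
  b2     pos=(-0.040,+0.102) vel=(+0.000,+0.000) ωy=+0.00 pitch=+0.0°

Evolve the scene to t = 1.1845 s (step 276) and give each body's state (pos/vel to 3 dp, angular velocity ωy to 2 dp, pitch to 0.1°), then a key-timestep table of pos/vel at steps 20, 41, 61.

State at t = 1.1845 s:
  b1     pos=(+0.000,+0.034) vel=(+0.000,+0.000) ωy=+0.00 pitch=+0.0°
  b2     pos=(-0.083,+0.042) vel=(+0.000,+0.000) ωy=+0.00 pitch=-90.0°

Key-timestep trajectory:
   step    t(s)  b1.x    b1.z    b1.vx   b1.vz   b2.x    b2.z    b2.vx   b2.vz 
     20  0.0858   +0.000  +0.034  +0.000  +0.000   -0.043  +0.102  -0.073  -0.015
     41  0.1760   +0.000  +0.034  +0.000  +0.000   -0.056  +0.096  -0.224  -0.154
     61  0.2618   +0.000  +0.034  +0.000  +0.000   -0.079  +0.055  -0.281  -0.916


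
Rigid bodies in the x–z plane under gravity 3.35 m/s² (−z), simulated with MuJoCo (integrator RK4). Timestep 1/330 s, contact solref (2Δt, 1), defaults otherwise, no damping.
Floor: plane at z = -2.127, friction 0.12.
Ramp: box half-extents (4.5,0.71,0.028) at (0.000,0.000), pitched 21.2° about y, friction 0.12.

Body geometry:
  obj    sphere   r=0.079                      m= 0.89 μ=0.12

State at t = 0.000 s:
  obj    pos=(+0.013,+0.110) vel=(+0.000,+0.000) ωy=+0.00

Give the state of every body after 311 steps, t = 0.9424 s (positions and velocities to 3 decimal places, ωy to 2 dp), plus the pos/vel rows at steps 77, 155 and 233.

State at t = 0.9424 s:
  obj    pos=(+0.371,-0.029) vel=(+0.760,-0.295) ωy=+10.32

Key-timestep trajectory:
   step    t(s)  obj.x    obj.z    obj.vx   obj.vz 
     77  0.2333   +0.035  +0.101  +0.188  -0.073
    155  0.4697   +0.102  +0.075  +0.379  -0.147
    233  0.7061   +0.214  +0.032  +0.570  -0.221


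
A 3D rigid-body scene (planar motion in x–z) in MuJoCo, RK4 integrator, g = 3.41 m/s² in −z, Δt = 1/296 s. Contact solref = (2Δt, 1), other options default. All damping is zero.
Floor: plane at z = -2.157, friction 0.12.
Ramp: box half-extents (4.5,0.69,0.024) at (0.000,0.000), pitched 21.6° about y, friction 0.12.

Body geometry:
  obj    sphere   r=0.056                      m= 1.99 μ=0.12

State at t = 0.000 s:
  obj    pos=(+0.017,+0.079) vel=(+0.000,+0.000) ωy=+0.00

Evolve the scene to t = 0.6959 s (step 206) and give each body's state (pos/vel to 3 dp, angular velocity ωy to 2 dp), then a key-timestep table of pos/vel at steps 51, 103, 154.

State at t = 0.6959 s:
  obj    pos=(+0.219,-0.001) vel=(+0.580,-0.230) ωy=+11.14

Key-timestep trajectory:
   step    t(s)  obj.x    obj.z    obj.vx   obj.vz 
     51  0.1723   +0.030  +0.074  +0.144  -0.057
    103  0.3480   +0.068  +0.059  +0.290  -0.115
    154  0.5203   +0.130  +0.035  +0.434  -0.172


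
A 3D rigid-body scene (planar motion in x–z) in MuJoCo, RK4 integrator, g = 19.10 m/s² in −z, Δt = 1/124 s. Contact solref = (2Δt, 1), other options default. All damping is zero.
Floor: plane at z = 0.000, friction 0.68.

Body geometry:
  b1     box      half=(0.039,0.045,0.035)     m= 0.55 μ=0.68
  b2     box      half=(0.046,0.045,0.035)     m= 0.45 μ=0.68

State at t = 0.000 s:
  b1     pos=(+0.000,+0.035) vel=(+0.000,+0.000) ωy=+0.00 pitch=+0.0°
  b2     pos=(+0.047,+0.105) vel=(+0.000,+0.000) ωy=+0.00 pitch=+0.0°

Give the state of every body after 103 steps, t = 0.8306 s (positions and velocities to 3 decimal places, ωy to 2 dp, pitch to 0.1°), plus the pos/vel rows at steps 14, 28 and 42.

State at t = 0.8306 s:
  b1     pos=(+0.000,+0.035) vel=(+0.000,+0.000) ωy=+0.00 pitch=+0.0°
  b2     pos=(+0.091,+0.046) vel=(+0.000,+0.000) ωy=+0.00 pitch=+90.0°

Key-timestep trajectory:
   step    t(s)  b1.x    b1.z    b1.vx   b1.vz   b2.x    b2.z    b2.vx   b2.vz 
     14  0.1129   +0.000  +0.035  -0.001  +0.001   +0.064  +0.096  +0.316  -0.320
     28  0.2258   +0.000  +0.035  +0.000  +0.000   +0.102  +0.048  +0.068  +0.194
     42  0.3387   +0.000  +0.035  +0.000  +0.000   +0.089  +0.045  +0.073  +0.006


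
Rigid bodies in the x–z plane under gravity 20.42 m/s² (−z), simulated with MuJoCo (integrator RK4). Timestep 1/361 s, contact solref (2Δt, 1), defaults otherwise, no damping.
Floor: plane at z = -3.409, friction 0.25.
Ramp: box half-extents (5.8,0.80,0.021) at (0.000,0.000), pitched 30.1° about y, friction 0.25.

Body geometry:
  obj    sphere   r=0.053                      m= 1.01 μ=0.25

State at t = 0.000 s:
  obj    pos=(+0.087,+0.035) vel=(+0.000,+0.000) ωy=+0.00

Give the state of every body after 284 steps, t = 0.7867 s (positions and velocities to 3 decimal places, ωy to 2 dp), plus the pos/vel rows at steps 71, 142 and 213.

State at t = 0.7867 s:
  obj    pos=(+2.046,-1.100) vel=(+4.979,-2.886) ωy=+108.56

Key-timestep trajectory:
   step    t(s)  obj.x    obj.z    obj.vx   obj.vz 
     71  0.1967   +0.210  -0.036  +1.245  -0.722
    142  0.3934   +0.577  -0.249  +2.490  -1.443
    213  0.5900   +1.189  -0.604  +3.734  -2.165


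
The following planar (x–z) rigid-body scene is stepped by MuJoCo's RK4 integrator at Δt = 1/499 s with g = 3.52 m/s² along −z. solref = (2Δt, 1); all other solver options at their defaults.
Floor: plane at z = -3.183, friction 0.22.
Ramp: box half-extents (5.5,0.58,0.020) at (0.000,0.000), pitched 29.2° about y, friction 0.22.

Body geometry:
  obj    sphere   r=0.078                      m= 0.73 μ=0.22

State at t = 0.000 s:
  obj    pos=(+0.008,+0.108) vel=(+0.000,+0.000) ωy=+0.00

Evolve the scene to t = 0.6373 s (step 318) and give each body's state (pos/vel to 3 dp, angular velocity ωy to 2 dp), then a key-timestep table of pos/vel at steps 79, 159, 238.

State at t = 0.6373 s:
  obj    pos=(+0.225,-0.014) vel=(+0.682,-0.381) ωy=+10.02

Key-timestep trajectory:
   step    t(s)  obj.x    obj.z    obj.vx   obj.vz 
     79  0.1583   +0.021  +0.100  +0.170  -0.095
    159  0.3186   +0.062  +0.077  +0.341  -0.191
    238  0.4770   +0.130  +0.040  +0.511  -0.285


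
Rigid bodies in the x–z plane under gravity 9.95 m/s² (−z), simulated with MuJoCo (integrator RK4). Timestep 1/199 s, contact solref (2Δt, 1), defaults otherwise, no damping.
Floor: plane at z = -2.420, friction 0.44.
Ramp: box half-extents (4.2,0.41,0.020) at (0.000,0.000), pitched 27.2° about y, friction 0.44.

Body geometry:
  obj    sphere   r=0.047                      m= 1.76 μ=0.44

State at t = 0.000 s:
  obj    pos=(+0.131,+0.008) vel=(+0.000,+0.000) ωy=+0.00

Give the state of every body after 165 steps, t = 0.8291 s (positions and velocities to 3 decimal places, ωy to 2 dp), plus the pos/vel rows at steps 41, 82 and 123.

State at t = 0.8291 s:
  obj    pos=(+1.124,-0.503) vel=(+2.396,-1.231) ωy=+57.30

Key-timestep trajectory:
   step    t(s)  obj.x    obj.z    obj.vx   obj.vz 
     41  0.2060   +0.192  -0.024  +0.595  -0.306
     82  0.4121   +0.376  -0.118  +1.191  -0.612
    123  0.6181   +0.683  -0.276  +1.786  -0.918


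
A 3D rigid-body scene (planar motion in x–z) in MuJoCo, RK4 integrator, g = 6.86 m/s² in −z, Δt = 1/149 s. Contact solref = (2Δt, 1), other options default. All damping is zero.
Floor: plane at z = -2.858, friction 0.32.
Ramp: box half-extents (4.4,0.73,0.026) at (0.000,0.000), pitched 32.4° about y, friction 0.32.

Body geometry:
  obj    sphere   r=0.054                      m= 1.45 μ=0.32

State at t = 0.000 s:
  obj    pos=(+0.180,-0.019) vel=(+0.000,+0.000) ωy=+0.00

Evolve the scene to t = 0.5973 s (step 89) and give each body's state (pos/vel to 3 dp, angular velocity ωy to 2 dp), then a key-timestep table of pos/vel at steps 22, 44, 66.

State at t = 0.5973 s:
  obj    pos=(+0.575,-0.270) vel=(+1.324,-0.840) ωy=+29.03

Key-timestep trajectory:
   step    t(s)  obj.x    obj.z    obj.vx   obj.vz 
     22  0.1477   +0.204  -0.035  +0.327  -0.208
     44  0.2953   +0.277  -0.081  +0.655  -0.416
     66  0.4430   +0.397  -0.157  +0.982  -0.623


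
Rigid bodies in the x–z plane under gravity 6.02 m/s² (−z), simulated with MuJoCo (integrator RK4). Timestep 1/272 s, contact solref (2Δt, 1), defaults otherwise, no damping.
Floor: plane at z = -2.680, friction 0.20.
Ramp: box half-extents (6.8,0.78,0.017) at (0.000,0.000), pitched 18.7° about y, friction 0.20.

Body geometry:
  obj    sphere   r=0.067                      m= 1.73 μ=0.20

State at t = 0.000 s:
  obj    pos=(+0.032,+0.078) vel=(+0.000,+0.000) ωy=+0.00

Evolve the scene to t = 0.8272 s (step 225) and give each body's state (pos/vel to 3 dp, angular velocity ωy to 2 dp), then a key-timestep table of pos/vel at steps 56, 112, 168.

State at t = 0.8272 s:
  obj    pos=(+0.479,-0.073) vel=(+1.080,-0.366) ωy=+17.02

Key-timestep trajectory:
   step    t(s)  obj.x    obj.z    obj.vx   obj.vz 
     56  0.2059   +0.060  +0.068  +0.269  -0.091
    112  0.4118   +0.143  +0.040  +0.538  -0.182
    168  0.6176   +0.281  -0.006  +0.807  -0.273


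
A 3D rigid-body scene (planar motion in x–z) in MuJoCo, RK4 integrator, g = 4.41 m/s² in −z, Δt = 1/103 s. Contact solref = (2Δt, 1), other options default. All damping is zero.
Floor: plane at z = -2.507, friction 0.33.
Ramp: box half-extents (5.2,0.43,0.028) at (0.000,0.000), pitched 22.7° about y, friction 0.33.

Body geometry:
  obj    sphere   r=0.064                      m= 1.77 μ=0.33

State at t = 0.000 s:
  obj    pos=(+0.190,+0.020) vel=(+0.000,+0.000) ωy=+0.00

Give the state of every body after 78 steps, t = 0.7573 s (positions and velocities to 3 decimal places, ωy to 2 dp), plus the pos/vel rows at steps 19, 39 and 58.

State at t = 0.7573 s:
  obj    pos=(+0.512,-0.114) vel=(+0.849,-0.355) ωy=+14.38

Key-timestep trajectory:
   step    t(s)  obj.x    obj.z    obj.vx   obj.vz 
     19  0.1845   +0.209  +0.012  +0.207  -0.087
     39  0.3786   +0.271  -0.013  +0.425  -0.178
     58  0.5631   +0.368  -0.054  +0.632  -0.264


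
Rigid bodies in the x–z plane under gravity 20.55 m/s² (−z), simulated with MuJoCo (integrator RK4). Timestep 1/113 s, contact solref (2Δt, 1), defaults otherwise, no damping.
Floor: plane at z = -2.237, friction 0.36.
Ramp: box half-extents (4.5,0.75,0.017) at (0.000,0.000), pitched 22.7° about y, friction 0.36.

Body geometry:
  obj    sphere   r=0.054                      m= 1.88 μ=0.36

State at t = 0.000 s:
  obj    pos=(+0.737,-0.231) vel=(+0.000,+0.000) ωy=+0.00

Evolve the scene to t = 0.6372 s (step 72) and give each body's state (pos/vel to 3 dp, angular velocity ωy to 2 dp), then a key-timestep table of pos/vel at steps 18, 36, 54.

State at t = 0.6372 s:
  obj    pos=(+1.798,-0.675) vel=(+3.329,-1.393) ωy=+66.81

Key-timestep trajectory:
   step    t(s)  obj.x    obj.z    obj.vx   obj.vz 
     18  0.1593   +0.803  -0.259  +0.833  -0.348
     36  0.3186   +1.002  -0.342  +1.665  -0.696
     54  0.4779   +1.334  -0.481  +2.497  -1.044


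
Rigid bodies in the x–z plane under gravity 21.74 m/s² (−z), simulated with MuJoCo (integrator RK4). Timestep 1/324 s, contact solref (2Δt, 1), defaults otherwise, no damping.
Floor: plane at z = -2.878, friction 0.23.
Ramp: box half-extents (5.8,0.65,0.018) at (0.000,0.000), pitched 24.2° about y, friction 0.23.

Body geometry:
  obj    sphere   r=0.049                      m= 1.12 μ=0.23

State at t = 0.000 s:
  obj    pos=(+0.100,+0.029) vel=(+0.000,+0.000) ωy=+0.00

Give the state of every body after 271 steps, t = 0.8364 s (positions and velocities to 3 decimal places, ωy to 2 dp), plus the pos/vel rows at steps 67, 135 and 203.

State at t = 0.8364 s:
  obj    pos=(+2.131,-0.884) vel=(+4.856,-2.183) ωy=+108.64

Key-timestep trajectory:
   step    t(s)  obj.x    obj.z    obj.vx   obj.vz 
     67  0.2068   +0.224  -0.027  +1.201  -0.540
    135  0.4167   +0.604  -0.198  +2.419  -1.087
    203  0.6265   +1.240  -0.484  +3.638  -1.635


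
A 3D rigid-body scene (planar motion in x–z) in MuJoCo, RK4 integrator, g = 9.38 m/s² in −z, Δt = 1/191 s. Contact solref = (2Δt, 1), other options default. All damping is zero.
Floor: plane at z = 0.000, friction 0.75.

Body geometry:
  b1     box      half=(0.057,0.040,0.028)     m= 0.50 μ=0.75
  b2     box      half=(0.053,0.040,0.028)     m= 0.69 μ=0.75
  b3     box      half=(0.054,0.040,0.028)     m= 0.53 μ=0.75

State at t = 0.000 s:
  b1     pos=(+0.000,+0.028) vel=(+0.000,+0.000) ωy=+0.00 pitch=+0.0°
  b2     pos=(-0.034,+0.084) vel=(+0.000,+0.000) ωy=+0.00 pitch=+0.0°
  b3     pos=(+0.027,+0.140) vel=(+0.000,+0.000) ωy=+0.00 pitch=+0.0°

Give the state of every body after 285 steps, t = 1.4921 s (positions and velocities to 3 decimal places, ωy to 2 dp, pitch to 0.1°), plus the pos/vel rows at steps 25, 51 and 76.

State at t = 1.4921 s:
  b1     pos=(+0.000,+0.028) vel=(+0.000,+0.000) ωy=+0.00 pitch=+0.0°
  b2     pos=(-0.034,+0.084) vel=(+0.000,+0.000) ωy=+0.00 pitch=+0.0°
  b3     pos=(+0.151,+0.028) vel=(+0.000,+0.000) ωy=+0.00 pitch=+180.0°

Key-timestep trajectory:
   step    t(s)  b1.x    b1.z    b1.vx   b1.vz   b2.x    b2.z    b2.vx   b2.vz   b3.x    b3.z    b3.vx   b3.vz 
     25  0.1309   +0.000  +0.028  +0.000  +0.000   -0.034  +0.084  -0.001  +0.000   +0.036  +0.135  +0.156  -0.109
     51  0.2670   +0.000  +0.028  +0.000  +0.000   -0.034  +0.084  +0.000  +0.000   +0.068  +0.114  +0.328  -0.111
     76  0.3979   +0.000  +0.028  +0.000  +0.000   -0.034  +0.084  +0.000  +0.000   +0.122  +0.062  +0.431  -0.905


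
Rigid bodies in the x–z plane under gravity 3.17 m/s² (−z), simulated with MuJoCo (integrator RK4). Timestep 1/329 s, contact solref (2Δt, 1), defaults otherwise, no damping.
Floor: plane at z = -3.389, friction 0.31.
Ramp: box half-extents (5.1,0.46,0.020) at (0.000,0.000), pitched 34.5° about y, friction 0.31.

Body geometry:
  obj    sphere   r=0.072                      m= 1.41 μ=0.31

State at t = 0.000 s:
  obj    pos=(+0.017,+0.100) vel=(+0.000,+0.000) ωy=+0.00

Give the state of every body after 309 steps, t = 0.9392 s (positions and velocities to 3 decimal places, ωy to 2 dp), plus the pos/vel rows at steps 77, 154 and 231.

State at t = 0.9392 s:
  obj    pos=(+0.483,-0.220) vel=(+0.993,-0.682) ωy=+16.73

Key-timestep trajectory:
   step    t(s)  obj.x    obj.z    obj.vx   obj.vz 
     77  0.2340   +0.046  +0.080  +0.247  -0.170
    154  0.4681   +0.133  +0.020  +0.495  -0.340
    231  0.7021   +0.278  -0.079  +0.742  -0.510
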